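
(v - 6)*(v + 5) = v^2 - v - 30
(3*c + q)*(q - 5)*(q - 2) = 3*c*q^2 - 21*c*q + 30*c + q^3 - 7*q^2 + 10*q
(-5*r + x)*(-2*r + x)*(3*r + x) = 30*r^3 - 11*r^2*x - 4*r*x^2 + x^3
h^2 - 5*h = h*(h - 5)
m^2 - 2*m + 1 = (m - 1)^2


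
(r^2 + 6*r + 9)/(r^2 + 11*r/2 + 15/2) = 2*(r + 3)/(2*r + 5)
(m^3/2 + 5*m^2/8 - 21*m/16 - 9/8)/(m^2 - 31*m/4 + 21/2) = (8*m^3 + 10*m^2 - 21*m - 18)/(4*(4*m^2 - 31*m + 42))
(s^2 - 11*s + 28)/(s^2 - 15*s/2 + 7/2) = 2*(s - 4)/(2*s - 1)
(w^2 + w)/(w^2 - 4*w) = (w + 1)/(w - 4)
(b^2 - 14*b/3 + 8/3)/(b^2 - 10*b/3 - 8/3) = (3*b - 2)/(3*b + 2)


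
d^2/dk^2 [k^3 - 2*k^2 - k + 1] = 6*k - 4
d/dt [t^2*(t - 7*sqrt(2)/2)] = t*(3*t - 7*sqrt(2))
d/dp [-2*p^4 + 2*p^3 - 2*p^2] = 2*p*(-4*p^2 + 3*p - 2)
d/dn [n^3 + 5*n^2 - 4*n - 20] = 3*n^2 + 10*n - 4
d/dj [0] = 0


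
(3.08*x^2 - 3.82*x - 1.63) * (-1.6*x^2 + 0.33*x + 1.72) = -4.928*x^4 + 7.1284*x^3 + 6.645*x^2 - 7.1083*x - 2.8036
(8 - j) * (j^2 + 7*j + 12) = -j^3 + j^2 + 44*j + 96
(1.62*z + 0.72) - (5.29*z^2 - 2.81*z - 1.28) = -5.29*z^2 + 4.43*z + 2.0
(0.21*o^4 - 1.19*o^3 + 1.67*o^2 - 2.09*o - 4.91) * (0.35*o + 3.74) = 0.0735*o^5 + 0.3689*o^4 - 3.8661*o^3 + 5.5143*o^2 - 9.5351*o - 18.3634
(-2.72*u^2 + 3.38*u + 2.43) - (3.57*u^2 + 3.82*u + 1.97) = -6.29*u^2 - 0.44*u + 0.46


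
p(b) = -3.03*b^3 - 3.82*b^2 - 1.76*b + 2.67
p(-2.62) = 35.55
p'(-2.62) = -44.14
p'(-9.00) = -669.29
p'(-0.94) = -2.61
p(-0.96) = 3.52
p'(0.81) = -13.91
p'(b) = -9.09*b^2 - 7.64*b - 1.76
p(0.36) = 1.40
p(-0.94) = 3.47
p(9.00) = -2531.46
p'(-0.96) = -2.80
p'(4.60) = -229.25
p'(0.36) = -5.69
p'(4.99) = -266.23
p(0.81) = -2.87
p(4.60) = -381.19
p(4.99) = -477.71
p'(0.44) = -6.88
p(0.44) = 0.90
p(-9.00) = 1917.96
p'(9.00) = -806.81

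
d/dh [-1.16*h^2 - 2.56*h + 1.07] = -2.32*h - 2.56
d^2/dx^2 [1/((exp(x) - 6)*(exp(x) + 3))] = (4*exp(3*x) - 9*exp(2*x) + 81*exp(x) - 54)*exp(x)/(exp(6*x) - 9*exp(5*x) - 27*exp(4*x) + 297*exp(3*x) + 486*exp(2*x) - 2916*exp(x) - 5832)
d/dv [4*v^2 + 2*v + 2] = 8*v + 2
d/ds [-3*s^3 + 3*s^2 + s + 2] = -9*s^2 + 6*s + 1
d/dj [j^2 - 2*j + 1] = 2*j - 2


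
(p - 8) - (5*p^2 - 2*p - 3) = -5*p^2 + 3*p - 5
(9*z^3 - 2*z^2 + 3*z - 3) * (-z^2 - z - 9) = -9*z^5 - 7*z^4 - 82*z^3 + 18*z^2 - 24*z + 27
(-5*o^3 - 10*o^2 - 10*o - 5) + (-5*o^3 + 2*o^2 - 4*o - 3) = -10*o^3 - 8*o^2 - 14*o - 8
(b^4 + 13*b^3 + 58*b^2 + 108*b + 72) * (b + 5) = b^5 + 18*b^4 + 123*b^3 + 398*b^2 + 612*b + 360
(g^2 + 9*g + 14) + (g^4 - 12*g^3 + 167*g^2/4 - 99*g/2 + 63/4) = g^4 - 12*g^3 + 171*g^2/4 - 81*g/2 + 119/4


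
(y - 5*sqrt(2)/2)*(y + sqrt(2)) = y^2 - 3*sqrt(2)*y/2 - 5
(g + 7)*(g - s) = g^2 - g*s + 7*g - 7*s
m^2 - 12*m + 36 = (m - 6)^2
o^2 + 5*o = o*(o + 5)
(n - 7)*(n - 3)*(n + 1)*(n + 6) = n^4 - 3*n^3 - 43*n^2 + 87*n + 126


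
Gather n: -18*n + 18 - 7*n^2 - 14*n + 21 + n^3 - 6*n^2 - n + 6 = n^3 - 13*n^2 - 33*n + 45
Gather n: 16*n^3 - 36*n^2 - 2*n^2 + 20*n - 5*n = 16*n^3 - 38*n^2 + 15*n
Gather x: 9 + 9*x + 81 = 9*x + 90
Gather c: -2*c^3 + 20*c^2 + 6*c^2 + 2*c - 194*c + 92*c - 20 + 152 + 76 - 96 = -2*c^3 + 26*c^2 - 100*c + 112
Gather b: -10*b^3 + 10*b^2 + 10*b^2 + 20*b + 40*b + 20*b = -10*b^3 + 20*b^2 + 80*b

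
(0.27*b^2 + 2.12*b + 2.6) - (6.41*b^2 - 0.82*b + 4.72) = -6.14*b^2 + 2.94*b - 2.12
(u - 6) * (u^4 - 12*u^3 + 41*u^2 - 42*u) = u^5 - 18*u^4 + 113*u^3 - 288*u^2 + 252*u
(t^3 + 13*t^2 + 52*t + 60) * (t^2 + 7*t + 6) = t^5 + 20*t^4 + 149*t^3 + 502*t^2 + 732*t + 360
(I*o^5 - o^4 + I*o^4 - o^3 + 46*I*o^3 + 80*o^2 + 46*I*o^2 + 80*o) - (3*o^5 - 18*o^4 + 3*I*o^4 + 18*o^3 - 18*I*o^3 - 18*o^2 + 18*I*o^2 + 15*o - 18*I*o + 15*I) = -3*o^5 + I*o^5 + 17*o^4 - 2*I*o^4 - 19*o^3 + 64*I*o^3 + 98*o^2 + 28*I*o^2 + 65*o + 18*I*o - 15*I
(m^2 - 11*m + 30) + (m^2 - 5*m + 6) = 2*m^2 - 16*m + 36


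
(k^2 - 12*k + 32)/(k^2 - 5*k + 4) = (k - 8)/(k - 1)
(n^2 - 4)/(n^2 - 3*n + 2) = (n + 2)/(n - 1)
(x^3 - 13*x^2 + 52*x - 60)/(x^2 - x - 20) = (x^2 - 8*x + 12)/(x + 4)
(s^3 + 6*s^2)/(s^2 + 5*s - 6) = s^2/(s - 1)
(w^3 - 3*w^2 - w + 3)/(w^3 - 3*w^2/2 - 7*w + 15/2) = 2*(w + 1)/(2*w + 5)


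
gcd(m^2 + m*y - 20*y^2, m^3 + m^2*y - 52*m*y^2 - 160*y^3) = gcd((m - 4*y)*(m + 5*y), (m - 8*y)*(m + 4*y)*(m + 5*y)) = m + 5*y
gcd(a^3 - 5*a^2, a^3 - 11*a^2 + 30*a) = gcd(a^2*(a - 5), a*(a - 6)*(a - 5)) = a^2 - 5*a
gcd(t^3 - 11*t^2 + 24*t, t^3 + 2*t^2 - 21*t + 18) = t - 3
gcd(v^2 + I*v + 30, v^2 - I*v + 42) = v + 6*I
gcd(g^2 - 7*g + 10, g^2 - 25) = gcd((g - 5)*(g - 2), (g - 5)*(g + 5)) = g - 5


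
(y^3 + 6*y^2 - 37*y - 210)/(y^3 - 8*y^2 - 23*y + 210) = (y + 7)/(y - 7)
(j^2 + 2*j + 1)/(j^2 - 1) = (j + 1)/(j - 1)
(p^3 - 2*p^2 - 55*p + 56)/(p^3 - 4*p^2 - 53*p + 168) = (p - 1)/(p - 3)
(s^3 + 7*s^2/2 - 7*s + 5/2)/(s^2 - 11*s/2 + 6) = (2*s^3 + 7*s^2 - 14*s + 5)/(2*s^2 - 11*s + 12)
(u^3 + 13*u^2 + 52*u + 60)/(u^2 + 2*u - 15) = (u^2 + 8*u + 12)/(u - 3)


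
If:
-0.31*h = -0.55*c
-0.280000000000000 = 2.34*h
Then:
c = -0.07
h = -0.12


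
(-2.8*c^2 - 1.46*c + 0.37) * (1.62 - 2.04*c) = 5.712*c^3 - 1.5576*c^2 - 3.12*c + 0.5994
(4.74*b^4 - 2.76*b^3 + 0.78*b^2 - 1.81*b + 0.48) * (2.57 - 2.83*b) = -13.4142*b^5 + 19.9926*b^4 - 9.3006*b^3 + 7.1269*b^2 - 6.0101*b + 1.2336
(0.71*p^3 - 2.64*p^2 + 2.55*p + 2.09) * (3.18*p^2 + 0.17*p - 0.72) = 2.2578*p^5 - 8.2745*p^4 + 7.149*p^3 + 8.9805*p^2 - 1.4807*p - 1.5048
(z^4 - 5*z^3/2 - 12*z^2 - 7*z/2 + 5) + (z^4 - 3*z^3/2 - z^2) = 2*z^4 - 4*z^3 - 13*z^2 - 7*z/2 + 5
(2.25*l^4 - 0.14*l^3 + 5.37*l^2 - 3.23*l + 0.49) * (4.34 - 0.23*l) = -0.5175*l^5 + 9.7972*l^4 - 1.8427*l^3 + 24.0487*l^2 - 14.1309*l + 2.1266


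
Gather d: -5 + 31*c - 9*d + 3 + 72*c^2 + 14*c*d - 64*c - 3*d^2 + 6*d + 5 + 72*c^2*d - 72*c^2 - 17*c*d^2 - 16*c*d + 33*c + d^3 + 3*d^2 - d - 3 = -17*c*d^2 + d^3 + d*(72*c^2 - 2*c - 4)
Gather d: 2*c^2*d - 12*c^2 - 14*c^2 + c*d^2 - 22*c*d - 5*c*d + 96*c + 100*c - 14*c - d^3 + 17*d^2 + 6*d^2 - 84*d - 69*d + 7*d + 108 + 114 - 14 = -26*c^2 + 182*c - d^3 + d^2*(c + 23) + d*(2*c^2 - 27*c - 146) + 208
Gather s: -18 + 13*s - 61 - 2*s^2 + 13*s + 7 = -2*s^2 + 26*s - 72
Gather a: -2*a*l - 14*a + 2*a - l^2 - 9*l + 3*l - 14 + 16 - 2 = a*(-2*l - 12) - l^2 - 6*l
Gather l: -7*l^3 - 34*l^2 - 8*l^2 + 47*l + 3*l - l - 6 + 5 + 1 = -7*l^3 - 42*l^2 + 49*l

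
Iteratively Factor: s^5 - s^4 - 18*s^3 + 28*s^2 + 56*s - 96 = (s + 2)*(s^4 - 3*s^3 - 12*s^2 + 52*s - 48) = (s + 2)*(s + 4)*(s^3 - 7*s^2 + 16*s - 12) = (s - 2)*(s + 2)*(s + 4)*(s^2 - 5*s + 6) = (s - 2)^2*(s + 2)*(s + 4)*(s - 3)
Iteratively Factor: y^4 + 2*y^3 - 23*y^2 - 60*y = (y + 4)*(y^3 - 2*y^2 - 15*y) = (y + 3)*(y + 4)*(y^2 - 5*y) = (y - 5)*(y + 3)*(y + 4)*(y)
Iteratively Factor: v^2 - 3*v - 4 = (v - 4)*(v + 1)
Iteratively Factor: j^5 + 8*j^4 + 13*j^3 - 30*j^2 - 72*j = (j - 2)*(j^4 + 10*j^3 + 33*j^2 + 36*j) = (j - 2)*(j + 3)*(j^3 + 7*j^2 + 12*j) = (j - 2)*(j + 3)*(j + 4)*(j^2 + 3*j) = j*(j - 2)*(j + 3)*(j + 4)*(j + 3)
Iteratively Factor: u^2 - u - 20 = (u - 5)*(u + 4)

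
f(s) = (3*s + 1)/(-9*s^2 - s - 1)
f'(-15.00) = 0.00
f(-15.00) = 0.02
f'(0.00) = -2.00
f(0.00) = -1.00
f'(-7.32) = 0.01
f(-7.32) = 0.04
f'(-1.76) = 0.07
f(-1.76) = 0.16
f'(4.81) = 0.02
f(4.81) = -0.07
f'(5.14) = 0.01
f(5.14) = -0.07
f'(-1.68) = 0.07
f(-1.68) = 0.16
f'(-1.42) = 0.09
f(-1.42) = 0.18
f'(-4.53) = 0.01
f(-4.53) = 0.07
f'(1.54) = 0.16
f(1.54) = -0.24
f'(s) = (3*s + 1)*(18*s + 1)/(-9*s^2 - s - 1)^2 + 3/(-9*s^2 - s - 1)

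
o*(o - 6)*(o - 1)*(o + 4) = o^4 - 3*o^3 - 22*o^2 + 24*o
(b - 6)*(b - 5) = b^2 - 11*b + 30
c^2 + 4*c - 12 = (c - 2)*(c + 6)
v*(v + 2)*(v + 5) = v^3 + 7*v^2 + 10*v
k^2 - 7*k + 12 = (k - 4)*(k - 3)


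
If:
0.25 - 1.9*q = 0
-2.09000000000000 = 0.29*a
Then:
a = -7.21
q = 0.13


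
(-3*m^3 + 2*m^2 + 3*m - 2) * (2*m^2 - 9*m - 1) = -6*m^5 + 31*m^4 - 9*m^3 - 33*m^2 + 15*m + 2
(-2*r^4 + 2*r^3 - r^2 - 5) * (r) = -2*r^5 + 2*r^4 - r^3 - 5*r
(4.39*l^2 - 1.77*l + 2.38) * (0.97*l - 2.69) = 4.2583*l^3 - 13.526*l^2 + 7.0699*l - 6.4022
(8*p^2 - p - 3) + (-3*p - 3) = 8*p^2 - 4*p - 6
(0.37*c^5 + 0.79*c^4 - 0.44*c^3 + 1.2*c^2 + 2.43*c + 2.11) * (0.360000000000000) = 0.1332*c^5 + 0.2844*c^4 - 0.1584*c^3 + 0.432*c^2 + 0.8748*c + 0.7596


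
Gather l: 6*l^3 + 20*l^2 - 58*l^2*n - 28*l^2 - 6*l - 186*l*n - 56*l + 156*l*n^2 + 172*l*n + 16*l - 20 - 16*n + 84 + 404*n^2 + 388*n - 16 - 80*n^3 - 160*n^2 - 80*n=6*l^3 + l^2*(-58*n - 8) + l*(156*n^2 - 14*n - 46) - 80*n^3 + 244*n^2 + 292*n + 48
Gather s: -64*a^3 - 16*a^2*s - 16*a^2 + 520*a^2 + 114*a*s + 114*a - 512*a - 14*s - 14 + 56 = -64*a^3 + 504*a^2 - 398*a + s*(-16*a^2 + 114*a - 14) + 42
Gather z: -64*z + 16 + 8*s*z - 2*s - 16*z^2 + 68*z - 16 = -2*s - 16*z^2 + z*(8*s + 4)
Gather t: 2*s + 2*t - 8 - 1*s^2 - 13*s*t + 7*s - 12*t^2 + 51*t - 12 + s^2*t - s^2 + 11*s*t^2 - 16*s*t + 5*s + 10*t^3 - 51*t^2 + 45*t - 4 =-2*s^2 + 14*s + 10*t^3 + t^2*(11*s - 63) + t*(s^2 - 29*s + 98) - 24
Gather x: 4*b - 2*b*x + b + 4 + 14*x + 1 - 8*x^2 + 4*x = 5*b - 8*x^2 + x*(18 - 2*b) + 5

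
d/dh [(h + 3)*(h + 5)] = 2*h + 8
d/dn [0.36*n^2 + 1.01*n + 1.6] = 0.72*n + 1.01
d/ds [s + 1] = 1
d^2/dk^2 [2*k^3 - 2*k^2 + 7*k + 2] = 12*k - 4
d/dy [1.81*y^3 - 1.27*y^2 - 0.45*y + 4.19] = 5.43*y^2 - 2.54*y - 0.45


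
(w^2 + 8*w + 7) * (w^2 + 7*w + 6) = w^4 + 15*w^3 + 69*w^2 + 97*w + 42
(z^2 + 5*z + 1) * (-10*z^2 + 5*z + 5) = -10*z^4 - 45*z^3 + 20*z^2 + 30*z + 5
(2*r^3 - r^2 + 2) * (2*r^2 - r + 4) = 4*r^5 - 4*r^4 + 9*r^3 - 2*r + 8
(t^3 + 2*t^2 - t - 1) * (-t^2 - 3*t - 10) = -t^5 - 5*t^4 - 15*t^3 - 16*t^2 + 13*t + 10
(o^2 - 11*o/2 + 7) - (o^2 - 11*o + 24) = 11*o/2 - 17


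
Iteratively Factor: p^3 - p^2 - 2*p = (p - 2)*(p^2 + p) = p*(p - 2)*(p + 1)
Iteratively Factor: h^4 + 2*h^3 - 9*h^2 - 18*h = (h + 3)*(h^3 - h^2 - 6*h) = (h - 3)*(h + 3)*(h^2 + 2*h) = (h - 3)*(h + 2)*(h + 3)*(h)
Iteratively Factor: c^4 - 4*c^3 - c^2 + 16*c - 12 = (c + 2)*(c^3 - 6*c^2 + 11*c - 6) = (c - 2)*(c + 2)*(c^2 - 4*c + 3) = (c - 3)*(c - 2)*(c + 2)*(c - 1)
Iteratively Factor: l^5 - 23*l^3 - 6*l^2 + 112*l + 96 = (l + 4)*(l^4 - 4*l^3 - 7*l^2 + 22*l + 24) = (l + 2)*(l + 4)*(l^3 - 6*l^2 + 5*l + 12) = (l + 1)*(l + 2)*(l + 4)*(l^2 - 7*l + 12) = (l - 4)*(l + 1)*(l + 2)*(l + 4)*(l - 3)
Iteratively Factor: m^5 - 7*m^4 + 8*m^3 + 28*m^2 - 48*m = (m - 4)*(m^4 - 3*m^3 - 4*m^2 + 12*m) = m*(m - 4)*(m^3 - 3*m^2 - 4*m + 12) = m*(m - 4)*(m - 2)*(m^2 - m - 6) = m*(m - 4)*(m - 2)*(m + 2)*(m - 3)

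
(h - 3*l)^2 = h^2 - 6*h*l + 9*l^2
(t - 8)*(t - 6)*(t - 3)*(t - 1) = t^4 - 18*t^3 + 107*t^2 - 234*t + 144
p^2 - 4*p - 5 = (p - 5)*(p + 1)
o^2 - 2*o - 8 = (o - 4)*(o + 2)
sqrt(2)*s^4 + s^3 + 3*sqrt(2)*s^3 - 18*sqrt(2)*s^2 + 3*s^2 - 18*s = s*(s - 3)*(s + 6)*(sqrt(2)*s + 1)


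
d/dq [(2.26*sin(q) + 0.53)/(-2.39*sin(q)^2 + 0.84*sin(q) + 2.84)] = (5.4014*sin(q)^2 + 2.5334*sin(q) + 5.9732)*cos(q)/(5.7121*sin(q)^4 - 4.0152*sin(q)^3 - 12.8696*sin(q)^2 + 4.7712*sin(q) + 8.0656)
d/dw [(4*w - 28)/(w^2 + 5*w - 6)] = 4*(-w^2 + 14*w + 29)/(w^4 + 10*w^3 + 13*w^2 - 60*w + 36)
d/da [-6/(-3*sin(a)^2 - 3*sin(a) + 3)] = -2*(2*sin(a) + 1)*cos(a)/(sin(a) - cos(a)^2)^2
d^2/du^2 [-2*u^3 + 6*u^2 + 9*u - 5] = 12 - 12*u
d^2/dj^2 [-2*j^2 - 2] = -4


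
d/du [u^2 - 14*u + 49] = 2*u - 14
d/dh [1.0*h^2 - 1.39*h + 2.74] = 2.0*h - 1.39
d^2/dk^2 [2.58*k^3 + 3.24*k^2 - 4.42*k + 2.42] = 15.48*k + 6.48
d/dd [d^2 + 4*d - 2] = 2*d + 4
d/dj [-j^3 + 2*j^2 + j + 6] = -3*j^2 + 4*j + 1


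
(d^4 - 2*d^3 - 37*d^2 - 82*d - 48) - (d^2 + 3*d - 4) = d^4 - 2*d^3 - 38*d^2 - 85*d - 44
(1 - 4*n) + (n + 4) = 5 - 3*n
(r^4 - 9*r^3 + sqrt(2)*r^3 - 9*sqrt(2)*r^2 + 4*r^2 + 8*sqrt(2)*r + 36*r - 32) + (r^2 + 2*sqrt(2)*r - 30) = r^4 - 9*r^3 + sqrt(2)*r^3 - 9*sqrt(2)*r^2 + 5*r^2 + 10*sqrt(2)*r + 36*r - 62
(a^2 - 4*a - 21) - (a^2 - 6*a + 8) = 2*a - 29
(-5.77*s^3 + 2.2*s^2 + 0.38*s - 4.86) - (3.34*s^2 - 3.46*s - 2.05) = -5.77*s^3 - 1.14*s^2 + 3.84*s - 2.81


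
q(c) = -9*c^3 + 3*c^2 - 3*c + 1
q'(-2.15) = -140.71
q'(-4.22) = -509.15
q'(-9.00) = -2244.00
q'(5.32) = -735.24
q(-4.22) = 743.45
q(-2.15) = 110.76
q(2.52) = -131.54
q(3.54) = -371.28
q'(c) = -27*c^2 + 6*c - 3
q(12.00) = -15155.00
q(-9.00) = 6832.00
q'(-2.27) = -155.75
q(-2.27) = 128.54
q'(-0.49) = -12.42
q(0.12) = 0.67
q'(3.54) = -320.11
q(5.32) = -1285.17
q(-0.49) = 4.25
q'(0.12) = -2.67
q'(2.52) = -159.34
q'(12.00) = -3819.00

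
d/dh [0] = 0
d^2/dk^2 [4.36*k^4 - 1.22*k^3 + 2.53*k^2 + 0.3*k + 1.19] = 52.32*k^2 - 7.32*k + 5.06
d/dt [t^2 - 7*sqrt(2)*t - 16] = 2*t - 7*sqrt(2)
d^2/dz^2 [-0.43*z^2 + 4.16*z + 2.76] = -0.860000000000000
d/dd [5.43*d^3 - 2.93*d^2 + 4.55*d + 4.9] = 16.29*d^2 - 5.86*d + 4.55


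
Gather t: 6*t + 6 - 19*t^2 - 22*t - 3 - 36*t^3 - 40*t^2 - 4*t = -36*t^3 - 59*t^2 - 20*t + 3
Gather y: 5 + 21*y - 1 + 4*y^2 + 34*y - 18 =4*y^2 + 55*y - 14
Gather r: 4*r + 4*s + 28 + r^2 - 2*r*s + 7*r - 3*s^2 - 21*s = r^2 + r*(11 - 2*s) - 3*s^2 - 17*s + 28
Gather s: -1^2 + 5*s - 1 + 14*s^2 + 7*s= 14*s^2 + 12*s - 2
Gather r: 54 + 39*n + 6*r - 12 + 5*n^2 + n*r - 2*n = 5*n^2 + 37*n + r*(n + 6) + 42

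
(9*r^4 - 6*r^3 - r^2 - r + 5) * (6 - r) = -9*r^5 + 60*r^4 - 35*r^3 - 5*r^2 - 11*r + 30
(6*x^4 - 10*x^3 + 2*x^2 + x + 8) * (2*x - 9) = 12*x^5 - 74*x^4 + 94*x^3 - 16*x^2 + 7*x - 72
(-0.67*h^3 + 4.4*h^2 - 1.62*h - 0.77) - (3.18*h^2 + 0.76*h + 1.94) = -0.67*h^3 + 1.22*h^2 - 2.38*h - 2.71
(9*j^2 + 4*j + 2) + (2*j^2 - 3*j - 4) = 11*j^2 + j - 2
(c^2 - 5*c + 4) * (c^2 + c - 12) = c^4 - 4*c^3 - 13*c^2 + 64*c - 48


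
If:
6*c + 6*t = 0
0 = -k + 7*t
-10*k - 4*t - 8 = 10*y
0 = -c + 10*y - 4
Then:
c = 12/73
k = -84/73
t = -12/73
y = 152/365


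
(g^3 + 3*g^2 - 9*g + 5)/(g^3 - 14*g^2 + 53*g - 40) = (g^2 + 4*g - 5)/(g^2 - 13*g + 40)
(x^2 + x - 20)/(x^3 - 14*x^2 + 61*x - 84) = (x + 5)/(x^2 - 10*x + 21)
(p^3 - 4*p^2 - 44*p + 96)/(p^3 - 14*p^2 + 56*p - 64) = (p + 6)/(p - 4)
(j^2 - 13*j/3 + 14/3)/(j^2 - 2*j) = (j - 7/3)/j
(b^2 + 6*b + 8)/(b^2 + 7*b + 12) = (b + 2)/(b + 3)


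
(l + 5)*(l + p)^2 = l^3 + 2*l^2*p + 5*l^2 + l*p^2 + 10*l*p + 5*p^2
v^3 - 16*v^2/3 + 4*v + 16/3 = (v - 4)*(v - 2)*(v + 2/3)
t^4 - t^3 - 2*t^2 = t^2*(t - 2)*(t + 1)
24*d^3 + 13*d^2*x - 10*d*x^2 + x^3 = (-8*d + x)*(-3*d + x)*(d + x)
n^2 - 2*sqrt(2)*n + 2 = (n - sqrt(2))^2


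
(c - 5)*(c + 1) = c^2 - 4*c - 5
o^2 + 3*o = o*(o + 3)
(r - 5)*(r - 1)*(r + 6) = r^3 - 31*r + 30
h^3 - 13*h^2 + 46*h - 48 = (h - 8)*(h - 3)*(h - 2)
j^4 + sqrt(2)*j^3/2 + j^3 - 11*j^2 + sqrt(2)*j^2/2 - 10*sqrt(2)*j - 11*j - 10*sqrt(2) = (j + 1)*(j - 5*sqrt(2)/2)*(j + sqrt(2))*(j + 2*sqrt(2))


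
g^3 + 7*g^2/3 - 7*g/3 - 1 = (g - 1)*(g + 1/3)*(g + 3)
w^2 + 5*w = w*(w + 5)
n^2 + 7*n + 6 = (n + 1)*(n + 6)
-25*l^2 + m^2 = (-5*l + m)*(5*l + m)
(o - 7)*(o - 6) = o^2 - 13*o + 42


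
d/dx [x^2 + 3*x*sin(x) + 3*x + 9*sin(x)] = 3*x*cos(x) + 2*x + 3*sin(x) + 9*cos(x) + 3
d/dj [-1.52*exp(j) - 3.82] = -1.52*exp(j)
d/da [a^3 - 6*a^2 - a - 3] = 3*a^2 - 12*a - 1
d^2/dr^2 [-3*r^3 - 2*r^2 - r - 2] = -18*r - 4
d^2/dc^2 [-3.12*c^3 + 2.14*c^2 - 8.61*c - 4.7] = 4.28 - 18.72*c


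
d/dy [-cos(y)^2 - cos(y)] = sin(y) + sin(2*y)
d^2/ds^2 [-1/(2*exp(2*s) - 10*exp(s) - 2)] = ((2*exp(s) - 5)^2*exp(s) + (4*exp(s) - 5)*(-exp(2*s) + 5*exp(s) + 1)/2)*exp(s)/(-exp(2*s) + 5*exp(s) + 1)^3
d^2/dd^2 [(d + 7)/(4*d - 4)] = 4/(d - 1)^3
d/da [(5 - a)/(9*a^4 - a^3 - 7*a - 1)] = (-9*a^4 + a^3 + 7*a - (a - 5)*(-36*a^3 + 3*a^2 + 7) + 1)/(-9*a^4 + a^3 + 7*a + 1)^2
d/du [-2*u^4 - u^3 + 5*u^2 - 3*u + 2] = -8*u^3 - 3*u^2 + 10*u - 3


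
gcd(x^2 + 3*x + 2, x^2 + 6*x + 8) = x + 2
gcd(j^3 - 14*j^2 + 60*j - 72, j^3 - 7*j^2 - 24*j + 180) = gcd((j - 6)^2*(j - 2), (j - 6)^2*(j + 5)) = j^2 - 12*j + 36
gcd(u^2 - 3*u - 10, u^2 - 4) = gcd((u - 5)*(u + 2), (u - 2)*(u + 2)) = u + 2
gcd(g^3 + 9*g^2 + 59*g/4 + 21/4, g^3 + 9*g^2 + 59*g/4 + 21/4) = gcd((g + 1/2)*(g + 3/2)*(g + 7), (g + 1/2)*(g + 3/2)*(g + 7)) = g^3 + 9*g^2 + 59*g/4 + 21/4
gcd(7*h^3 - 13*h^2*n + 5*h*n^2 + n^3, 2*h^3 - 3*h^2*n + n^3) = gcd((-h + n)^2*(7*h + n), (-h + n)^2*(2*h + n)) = h^2 - 2*h*n + n^2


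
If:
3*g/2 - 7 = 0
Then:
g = 14/3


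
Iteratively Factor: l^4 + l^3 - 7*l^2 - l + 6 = (l + 1)*(l^3 - 7*l + 6) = (l + 1)*(l + 3)*(l^2 - 3*l + 2) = (l - 2)*(l + 1)*(l + 3)*(l - 1)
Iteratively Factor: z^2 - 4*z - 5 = (z + 1)*(z - 5)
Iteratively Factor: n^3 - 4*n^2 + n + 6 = (n + 1)*(n^2 - 5*n + 6) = (n - 3)*(n + 1)*(n - 2)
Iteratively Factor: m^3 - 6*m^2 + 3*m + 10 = (m - 5)*(m^2 - m - 2) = (m - 5)*(m + 1)*(m - 2)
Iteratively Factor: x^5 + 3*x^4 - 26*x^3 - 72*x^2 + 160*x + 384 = (x + 2)*(x^4 + x^3 - 28*x^2 - 16*x + 192) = (x + 2)*(x + 4)*(x^3 - 3*x^2 - 16*x + 48) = (x - 3)*(x + 2)*(x + 4)*(x^2 - 16) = (x - 3)*(x + 2)*(x + 4)^2*(x - 4)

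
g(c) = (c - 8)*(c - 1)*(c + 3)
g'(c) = (c - 8)*(c - 1) + (c - 8)*(c + 3) + (c - 1)*(c + 3) = 3*c^2 - 12*c - 19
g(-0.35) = 29.87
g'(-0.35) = -14.43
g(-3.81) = -46.01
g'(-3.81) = 70.27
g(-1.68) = 34.24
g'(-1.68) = 9.63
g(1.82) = -24.43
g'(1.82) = -30.90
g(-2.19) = 26.33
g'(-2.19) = 21.67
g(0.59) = 10.91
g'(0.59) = -25.04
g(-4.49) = -102.17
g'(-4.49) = 95.36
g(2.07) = -32.17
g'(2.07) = -30.99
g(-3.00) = 0.00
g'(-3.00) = 44.00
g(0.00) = 24.00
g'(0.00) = -19.00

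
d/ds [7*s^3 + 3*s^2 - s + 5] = 21*s^2 + 6*s - 1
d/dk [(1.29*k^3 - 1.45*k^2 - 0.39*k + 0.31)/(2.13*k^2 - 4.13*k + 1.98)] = (2.7477*k^4 - 10.6554*k^3 + 14.4818*k^2 - 7.0626*k + 0.5081)/(4.5369*k^4 - 17.5938*k^3 + 25.4917*k^2 - 16.3548*k + 3.9204)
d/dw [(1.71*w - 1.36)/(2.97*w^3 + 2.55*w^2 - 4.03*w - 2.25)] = (-10.1574*w^3 + 7.7571*w^2 + 6.936*w - 9.3283)/(8.8209*w^6 + 15.147*w^5 - 17.4357*w^4 - 33.918*w^3 + 4.7659*w^2 + 18.135*w + 5.0625)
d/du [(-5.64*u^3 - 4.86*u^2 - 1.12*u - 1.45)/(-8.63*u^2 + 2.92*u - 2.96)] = (48.6732*u^4 - 32.9376*u^3 + 26.2264*u^2 + 3.7442*u + 7.5492)/(74.4769*u^4 - 50.3992*u^3 + 59.616*u^2 - 17.2864*u + 8.7616)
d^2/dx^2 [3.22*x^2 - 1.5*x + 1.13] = 6.44000000000000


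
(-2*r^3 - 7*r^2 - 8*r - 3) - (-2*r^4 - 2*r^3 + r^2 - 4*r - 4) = 2*r^4 - 8*r^2 - 4*r + 1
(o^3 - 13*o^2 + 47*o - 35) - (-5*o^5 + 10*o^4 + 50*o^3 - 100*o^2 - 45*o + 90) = 5*o^5 - 10*o^4 - 49*o^3 + 87*o^2 + 92*o - 125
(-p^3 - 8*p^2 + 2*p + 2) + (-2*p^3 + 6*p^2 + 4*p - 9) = -3*p^3 - 2*p^2 + 6*p - 7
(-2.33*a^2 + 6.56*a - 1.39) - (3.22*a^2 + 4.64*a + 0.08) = -5.55*a^2 + 1.92*a - 1.47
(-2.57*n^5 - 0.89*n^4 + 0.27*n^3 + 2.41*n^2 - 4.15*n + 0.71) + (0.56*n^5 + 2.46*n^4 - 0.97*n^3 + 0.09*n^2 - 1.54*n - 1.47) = -2.01*n^5 + 1.57*n^4 - 0.7*n^3 + 2.5*n^2 - 5.69*n - 0.76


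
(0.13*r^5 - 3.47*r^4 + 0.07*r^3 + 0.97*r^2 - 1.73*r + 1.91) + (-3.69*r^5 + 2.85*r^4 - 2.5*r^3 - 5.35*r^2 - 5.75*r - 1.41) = -3.56*r^5 - 0.62*r^4 - 2.43*r^3 - 4.38*r^2 - 7.48*r + 0.5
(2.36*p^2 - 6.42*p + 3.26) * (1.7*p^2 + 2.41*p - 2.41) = 4.012*p^4 - 5.2264*p^3 - 15.6178*p^2 + 23.3288*p - 7.8566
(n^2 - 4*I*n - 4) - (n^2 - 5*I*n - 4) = I*n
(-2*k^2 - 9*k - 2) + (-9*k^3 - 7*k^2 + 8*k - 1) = -9*k^3 - 9*k^2 - k - 3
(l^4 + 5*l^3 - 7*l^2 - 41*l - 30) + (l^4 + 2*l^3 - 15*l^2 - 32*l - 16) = 2*l^4 + 7*l^3 - 22*l^2 - 73*l - 46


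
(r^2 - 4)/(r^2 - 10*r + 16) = (r + 2)/(r - 8)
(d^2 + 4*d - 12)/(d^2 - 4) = (d + 6)/(d + 2)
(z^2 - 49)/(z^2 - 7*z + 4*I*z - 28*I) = (z + 7)/(z + 4*I)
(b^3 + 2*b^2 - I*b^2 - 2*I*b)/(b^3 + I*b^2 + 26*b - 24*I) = b*(b + 2)/(b^2 + 2*I*b + 24)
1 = 1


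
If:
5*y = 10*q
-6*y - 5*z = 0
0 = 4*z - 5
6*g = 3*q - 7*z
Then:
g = -55/32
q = -25/48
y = -25/24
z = 5/4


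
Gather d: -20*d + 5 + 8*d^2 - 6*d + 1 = 8*d^2 - 26*d + 6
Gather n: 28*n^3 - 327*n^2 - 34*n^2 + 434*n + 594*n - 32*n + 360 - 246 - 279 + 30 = 28*n^3 - 361*n^2 + 996*n - 135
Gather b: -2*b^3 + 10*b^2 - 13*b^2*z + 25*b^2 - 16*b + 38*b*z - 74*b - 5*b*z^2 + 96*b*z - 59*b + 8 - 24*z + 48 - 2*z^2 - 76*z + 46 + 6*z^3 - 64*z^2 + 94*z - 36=-2*b^3 + b^2*(35 - 13*z) + b*(-5*z^2 + 134*z - 149) + 6*z^3 - 66*z^2 - 6*z + 66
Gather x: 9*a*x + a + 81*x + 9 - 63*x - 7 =a + x*(9*a + 18) + 2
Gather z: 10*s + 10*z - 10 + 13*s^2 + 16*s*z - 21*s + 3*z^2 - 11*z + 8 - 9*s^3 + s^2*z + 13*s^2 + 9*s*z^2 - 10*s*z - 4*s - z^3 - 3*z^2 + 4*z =-9*s^3 + 26*s^2 + 9*s*z^2 - 15*s - z^3 + z*(s^2 + 6*s + 3) - 2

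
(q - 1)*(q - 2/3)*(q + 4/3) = q^3 - q^2/3 - 14*q/9 + 8/9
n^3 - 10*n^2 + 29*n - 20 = (n - 5)*(n - 4)*(n - 1)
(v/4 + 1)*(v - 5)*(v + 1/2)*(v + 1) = v^4/4 + v^3/8 - 21*v^2/4 - 61*v/8 - 5/2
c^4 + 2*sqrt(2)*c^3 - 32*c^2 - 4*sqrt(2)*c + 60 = (c - 3*sqrt(2))*(c - sqrt(2))*(c + sqrt(2))*(c + 5*sqrt(2))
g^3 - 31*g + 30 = (g - 5)*(g - 1)*(g + 6)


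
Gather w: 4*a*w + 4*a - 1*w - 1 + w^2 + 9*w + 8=4*a + w^2 + w*(4*a + 8) + 7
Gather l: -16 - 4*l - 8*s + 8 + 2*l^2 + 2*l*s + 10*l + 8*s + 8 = 2*l^2 + l*(2*s + 6)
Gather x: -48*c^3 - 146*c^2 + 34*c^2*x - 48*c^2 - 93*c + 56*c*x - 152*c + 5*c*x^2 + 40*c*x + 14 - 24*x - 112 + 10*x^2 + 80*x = -48*c^3 - 194*c^2 - 245*c + x^2*(5*c + 10) + x*(34*c^2 + 96*c + 56) - 98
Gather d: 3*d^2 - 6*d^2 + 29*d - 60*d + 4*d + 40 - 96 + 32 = -3*d^2 - 27*d - 24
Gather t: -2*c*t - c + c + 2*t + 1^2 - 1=t*(2 - 2*c)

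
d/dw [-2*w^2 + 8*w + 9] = 8 - 4*w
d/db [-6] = 0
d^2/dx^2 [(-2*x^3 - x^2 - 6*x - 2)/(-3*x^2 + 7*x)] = 2*(173*x^3 + 54*x^2 - 126*x + 98)/(x^3*(27*x^3 - 189*x^2 + 441*x - 343))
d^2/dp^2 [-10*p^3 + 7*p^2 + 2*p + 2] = 14 - 60*p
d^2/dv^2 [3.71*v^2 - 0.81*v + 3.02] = 7.42000000000000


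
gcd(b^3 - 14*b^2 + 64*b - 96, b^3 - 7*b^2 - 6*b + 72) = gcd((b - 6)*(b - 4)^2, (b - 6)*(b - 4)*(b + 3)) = b^2 - 10*b + 24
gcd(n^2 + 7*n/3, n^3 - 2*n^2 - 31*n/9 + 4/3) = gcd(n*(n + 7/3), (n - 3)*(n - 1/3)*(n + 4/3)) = 1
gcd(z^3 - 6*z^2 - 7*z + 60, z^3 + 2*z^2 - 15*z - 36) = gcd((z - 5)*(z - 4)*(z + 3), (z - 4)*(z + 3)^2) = z^2 - z - 12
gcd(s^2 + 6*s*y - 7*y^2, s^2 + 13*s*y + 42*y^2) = s + 7*y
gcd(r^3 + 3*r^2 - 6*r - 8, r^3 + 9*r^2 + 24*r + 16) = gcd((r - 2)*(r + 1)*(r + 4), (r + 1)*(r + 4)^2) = r^2 + 5*r + 4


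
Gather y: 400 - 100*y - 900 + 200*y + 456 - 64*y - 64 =36*y - 108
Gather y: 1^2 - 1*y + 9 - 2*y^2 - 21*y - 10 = -2*y^2 - 22*y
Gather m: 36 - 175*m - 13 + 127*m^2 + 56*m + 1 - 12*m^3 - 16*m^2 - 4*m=-12*m^3 + 111*m^2 - 123*m + 24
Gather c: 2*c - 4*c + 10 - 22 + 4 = -2*c - 8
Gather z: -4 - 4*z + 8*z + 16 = 4*z + 12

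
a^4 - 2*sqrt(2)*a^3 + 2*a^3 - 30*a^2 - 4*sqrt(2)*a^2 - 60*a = a*(a + 2)*(a - 5*sqrt(2))*(a + 3*sqrt(2))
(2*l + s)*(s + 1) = 2*l*s + 2*l + s^2 + s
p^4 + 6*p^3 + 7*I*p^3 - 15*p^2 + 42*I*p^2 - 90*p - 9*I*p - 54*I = (p + 6)*(p + I)*(p + 3*I)^2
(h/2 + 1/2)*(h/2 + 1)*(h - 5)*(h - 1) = h^4/4 - 3*h^3/4 - 11*h^2/4 + 3*h/4 + 5/2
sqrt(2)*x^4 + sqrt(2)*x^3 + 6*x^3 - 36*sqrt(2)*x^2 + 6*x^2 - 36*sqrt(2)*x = x*(x - 3*sqrt(2))*(x + 6*sqrt(2))*(sqrt(2)*x + sqrt(2))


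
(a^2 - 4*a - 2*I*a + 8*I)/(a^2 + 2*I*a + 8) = (a - 4)/(a + 4*I)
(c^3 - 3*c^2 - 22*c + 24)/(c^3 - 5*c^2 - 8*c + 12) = (c + 4)/(c + 2)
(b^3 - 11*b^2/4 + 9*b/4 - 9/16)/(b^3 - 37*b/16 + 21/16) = (4*b^2 - 8*b + 3)/(4*b^2 + 3*b - 7)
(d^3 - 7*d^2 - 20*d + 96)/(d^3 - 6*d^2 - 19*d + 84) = (d - 8)/(d - 7)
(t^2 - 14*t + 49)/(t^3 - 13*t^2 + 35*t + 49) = 1/(t + 1)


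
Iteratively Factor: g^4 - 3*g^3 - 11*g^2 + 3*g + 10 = (g + 2)*(g^3 - 5*g^2 - g + 5) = (g - 1)*(g + 2)*(g^2 - 4*g - 5) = (g - 1)*(g + 1)*(g + 2)*(g - 5)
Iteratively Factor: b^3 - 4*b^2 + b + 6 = (b - 2)*(b^2 - 2*b - 3) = (b - 2)*(b + 1)*(b - 3)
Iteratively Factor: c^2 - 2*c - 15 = (c + 3)*(c - 5)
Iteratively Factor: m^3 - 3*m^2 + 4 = (m + 1)*(m^2 - 4*m + 4) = (m - 2)*(m + 1)*(m - 2)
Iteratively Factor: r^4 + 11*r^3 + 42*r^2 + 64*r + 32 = (r + 4)*(r^3 + 7*r^2 + 14*r + 8) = (r + 1)*(r + 4)*(r^2 + 6*r + 8) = (r + 1)*(r + 2)*(r + 4)*(r + 4)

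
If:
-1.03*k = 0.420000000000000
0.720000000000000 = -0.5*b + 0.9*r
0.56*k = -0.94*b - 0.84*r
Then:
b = -0.32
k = -0.41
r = 0.62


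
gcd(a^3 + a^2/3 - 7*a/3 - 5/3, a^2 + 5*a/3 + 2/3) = a + 1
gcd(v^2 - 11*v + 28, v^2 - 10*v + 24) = v - 4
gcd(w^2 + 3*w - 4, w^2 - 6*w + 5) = w - 1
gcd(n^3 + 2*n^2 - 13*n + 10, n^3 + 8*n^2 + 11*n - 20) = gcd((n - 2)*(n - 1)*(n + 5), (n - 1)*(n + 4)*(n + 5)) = n^2 + 4*n - 5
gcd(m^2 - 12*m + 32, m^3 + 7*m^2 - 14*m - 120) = m - 4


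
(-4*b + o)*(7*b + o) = -28*b^2 + 3*b*o + o^2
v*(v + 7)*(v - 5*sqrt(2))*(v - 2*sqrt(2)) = v^4 - 7*sqrt(2)*v^3 + 7*v^3 - 49*sqrt(2)*v^2 + 20*v^2 + 140*v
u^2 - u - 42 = (u - 7)*(u + 6)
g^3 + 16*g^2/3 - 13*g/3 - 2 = (g - 1)*(g + 1/3)*(g + 6)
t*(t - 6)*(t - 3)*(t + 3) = t^4 - 6*t^3 - 9*t^2 + 54*t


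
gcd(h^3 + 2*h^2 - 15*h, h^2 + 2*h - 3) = 1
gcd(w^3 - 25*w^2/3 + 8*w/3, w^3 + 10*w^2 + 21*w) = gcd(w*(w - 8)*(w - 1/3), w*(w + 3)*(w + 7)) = w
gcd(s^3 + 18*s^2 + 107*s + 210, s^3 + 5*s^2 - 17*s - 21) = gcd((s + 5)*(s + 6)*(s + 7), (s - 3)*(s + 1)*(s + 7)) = s + 7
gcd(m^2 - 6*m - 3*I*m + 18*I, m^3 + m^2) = 1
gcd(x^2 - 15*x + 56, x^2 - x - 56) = x - 8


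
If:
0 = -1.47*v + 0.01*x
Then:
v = 0.00680272108843537*x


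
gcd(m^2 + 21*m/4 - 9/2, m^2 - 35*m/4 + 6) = m - 3/4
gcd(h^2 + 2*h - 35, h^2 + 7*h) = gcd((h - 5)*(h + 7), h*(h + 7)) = h + 7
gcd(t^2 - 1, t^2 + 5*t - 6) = t - 1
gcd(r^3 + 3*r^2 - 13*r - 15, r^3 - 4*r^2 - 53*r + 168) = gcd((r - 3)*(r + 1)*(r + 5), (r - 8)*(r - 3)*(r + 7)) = r - 3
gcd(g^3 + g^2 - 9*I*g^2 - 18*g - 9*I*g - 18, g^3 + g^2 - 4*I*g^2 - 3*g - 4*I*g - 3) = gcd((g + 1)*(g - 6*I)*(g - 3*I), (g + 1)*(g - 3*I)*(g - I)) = g^2 + g*(1 - 3*I) - 3*I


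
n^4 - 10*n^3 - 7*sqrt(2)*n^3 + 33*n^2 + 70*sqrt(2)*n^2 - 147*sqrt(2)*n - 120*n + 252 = (n - 7)*(n - 3)*(n - 6*sqrt(2))*(n - sqrt(2))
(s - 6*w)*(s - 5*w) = s^2 - 11*s*w + 30*w^2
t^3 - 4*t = t*(t - 2)*(t + 2)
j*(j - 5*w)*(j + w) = j^3 - 4*j^2*w - 5*j*w^2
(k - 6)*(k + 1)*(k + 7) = k^3 + 2*k^2 - 41*k - 42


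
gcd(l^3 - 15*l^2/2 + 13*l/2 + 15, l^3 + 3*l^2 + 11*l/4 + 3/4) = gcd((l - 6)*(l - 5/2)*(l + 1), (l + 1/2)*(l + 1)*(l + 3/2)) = l + 1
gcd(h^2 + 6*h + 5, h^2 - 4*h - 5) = h + 1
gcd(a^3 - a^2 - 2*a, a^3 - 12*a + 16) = a - 2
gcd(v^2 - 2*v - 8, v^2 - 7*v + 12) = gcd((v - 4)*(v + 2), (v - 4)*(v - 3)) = v - 4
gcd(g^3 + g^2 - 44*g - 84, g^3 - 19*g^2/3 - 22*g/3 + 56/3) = g^2 - 5*g - 14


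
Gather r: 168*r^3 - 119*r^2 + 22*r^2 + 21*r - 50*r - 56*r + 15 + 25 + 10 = 168*r^3 - 97*r^2 - 85*r + 50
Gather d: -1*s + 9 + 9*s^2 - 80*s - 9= 9*s^2 - 81*s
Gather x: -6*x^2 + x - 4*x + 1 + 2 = -6*x^2 - 3*x + 3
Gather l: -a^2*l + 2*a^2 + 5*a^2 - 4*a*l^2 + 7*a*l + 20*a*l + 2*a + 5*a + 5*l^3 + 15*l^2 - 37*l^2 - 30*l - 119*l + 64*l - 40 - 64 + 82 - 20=7*a^2 + 7*a + 5*l^3 + l^2*(-4*a - 22) + l*(-a^2 + 27*a - 85) - 42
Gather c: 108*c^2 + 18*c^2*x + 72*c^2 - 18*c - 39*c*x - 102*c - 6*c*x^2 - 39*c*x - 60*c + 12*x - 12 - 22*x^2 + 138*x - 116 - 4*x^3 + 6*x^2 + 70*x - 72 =c^2*(18*x + 180) + c*(-6*x^2 - 78*x - 180) - 4*x^3 - 16*x^2 + 220*x - 200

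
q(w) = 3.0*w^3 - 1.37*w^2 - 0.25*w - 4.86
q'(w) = 9.0*w^2 - 2.74*w - 0.25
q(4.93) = 320.08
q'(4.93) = 204.99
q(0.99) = -3.54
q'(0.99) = 5.86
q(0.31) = -4.98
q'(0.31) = -0.23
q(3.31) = 88.10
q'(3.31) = 89.29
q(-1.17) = -11.25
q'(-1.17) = 15.28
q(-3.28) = -124.64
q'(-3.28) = 105.56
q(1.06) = -3.09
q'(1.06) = 6.96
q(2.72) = 44.70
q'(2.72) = 58.88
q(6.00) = 592.32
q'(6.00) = 307.31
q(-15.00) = -10434.36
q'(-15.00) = 2065.85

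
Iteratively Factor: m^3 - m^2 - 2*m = (m)*(m^2 - m - 2) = m*(m - 2)*(m + 1)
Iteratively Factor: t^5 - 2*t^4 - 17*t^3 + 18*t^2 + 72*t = (t + 2)*(t^4 - 4*t^3 - 9*t^2 + 36*t) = t*(t + 2)*(t^3 - 4*t^2 - 9*t + 36) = t*(t + 2)*(t + 3)*(t^2 - 7*t + 12) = t*(t - 4)*(t + 2)*(t + 3)*(t - 3)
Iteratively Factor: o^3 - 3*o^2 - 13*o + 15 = (o - 1)*(o^2 - 2*o - 15) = (o - 1)*(o + 3)*(o - 5)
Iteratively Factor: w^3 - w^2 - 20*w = (w - 5)*(w^2 + 4*w) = (w - 5)*(w + 4)*(w)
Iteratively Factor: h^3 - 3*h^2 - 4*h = (h + 1)*(h^2 - 4*h) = h*(h + 1)*(h - 4)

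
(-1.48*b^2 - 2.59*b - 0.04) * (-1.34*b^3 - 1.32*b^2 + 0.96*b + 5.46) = 1.9832*b^5 + 5.4242*b^4 + 2.0516*b^3 - 10.5144*b^2 - 14.1798*b - 0.2184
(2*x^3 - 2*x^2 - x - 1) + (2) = 2*x^3 - 2*x^2 - x + 1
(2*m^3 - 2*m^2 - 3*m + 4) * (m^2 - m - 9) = 2*m^5 - 4*m^4 - 19*m^3 + 25*m^2 + 23*m - 36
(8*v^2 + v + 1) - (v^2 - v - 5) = 7*v^2 + 2*v + 6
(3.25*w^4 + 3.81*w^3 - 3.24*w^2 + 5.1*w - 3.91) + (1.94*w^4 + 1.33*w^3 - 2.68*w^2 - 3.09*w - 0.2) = 5.19*w^4 + 5.14*w^3 - 5.92*w^2 + 2.01*w - 4.11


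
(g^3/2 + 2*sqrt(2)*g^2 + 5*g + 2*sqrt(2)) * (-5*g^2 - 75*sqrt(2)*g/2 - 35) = -5*g^5/2 - 115*sqrt(2)*g^4/4 - 385*g^3/2 - 535*sqrt(2)*g^2/2 - 325*g - 70*sqrt(2)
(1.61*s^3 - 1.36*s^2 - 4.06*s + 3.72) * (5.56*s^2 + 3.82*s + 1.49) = 8.9516*s^5 - 1.4114*s^4 - 25.3699*s^3 + 3.1476*s^2 + 8.161*s + 5.5428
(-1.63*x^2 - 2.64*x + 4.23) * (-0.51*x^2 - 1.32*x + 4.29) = 0.8313*x^4 + 3.498*x^3 - 5.6652*x^2 - 16.9092*x + 18.1467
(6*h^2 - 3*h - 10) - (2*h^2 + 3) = 4*h^2 - 3*h - 13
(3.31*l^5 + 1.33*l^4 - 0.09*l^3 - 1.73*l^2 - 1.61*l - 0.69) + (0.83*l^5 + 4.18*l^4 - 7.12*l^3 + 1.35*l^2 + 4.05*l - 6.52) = 4.14*l^5 + 5.51*l^4 - 7.21*l^3 - 0.38*l^2 + 2.44*l - 7.21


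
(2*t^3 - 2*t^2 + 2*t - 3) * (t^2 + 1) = 2*t^5 - 2*t^4 + 4*t^3 - 5*t^2 + 2*t - 3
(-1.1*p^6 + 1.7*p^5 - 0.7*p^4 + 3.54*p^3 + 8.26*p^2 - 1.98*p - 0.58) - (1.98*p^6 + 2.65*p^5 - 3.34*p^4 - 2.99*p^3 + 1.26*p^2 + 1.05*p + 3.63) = -3.08*p^6 - 0.95*p^5 + 2.64*p^4 + 6.53*p^3 + 7.0*p^2 - 3.03*p - 4.21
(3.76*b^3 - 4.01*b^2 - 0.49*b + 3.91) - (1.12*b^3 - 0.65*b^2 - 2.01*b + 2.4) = 2.64*b^3 - 3.36*b^2 + 1.52*b + 1.51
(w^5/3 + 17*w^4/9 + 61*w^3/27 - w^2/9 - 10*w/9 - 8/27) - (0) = w^5/3 + 17*w^4/9 + 61*w^3/27 - w^2/9 - 10*w/9 - 8/27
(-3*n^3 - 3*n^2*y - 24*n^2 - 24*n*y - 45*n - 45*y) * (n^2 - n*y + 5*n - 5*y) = -3*n^5 - 39*n^4 + 3*n^3*y^2 - 165*n^3 + 39*n^2*y^2 - 225*n^2 + 165*n*y^2 + 225*y^2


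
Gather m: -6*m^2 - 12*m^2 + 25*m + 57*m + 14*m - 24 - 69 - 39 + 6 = -18*m^2 + 96*m - 126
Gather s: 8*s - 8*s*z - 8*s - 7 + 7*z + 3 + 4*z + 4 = -8*s*z + 11*z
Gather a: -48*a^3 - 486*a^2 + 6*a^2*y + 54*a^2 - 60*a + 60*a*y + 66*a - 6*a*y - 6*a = -48*a^3 + a^2*(6*y - 432) + 54*a*y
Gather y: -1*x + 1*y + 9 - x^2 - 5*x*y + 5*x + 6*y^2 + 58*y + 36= -x^2 + 4*x + 6*y^2 + y*(59 - 5*x) + 45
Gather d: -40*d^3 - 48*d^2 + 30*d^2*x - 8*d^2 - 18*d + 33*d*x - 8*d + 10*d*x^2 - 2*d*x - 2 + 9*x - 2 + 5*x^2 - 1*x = -40*d^3 + d^2*(30*x - 56) + d*(10*x^2 + 31*x - 26) + 5*x^2 + 8*x - 4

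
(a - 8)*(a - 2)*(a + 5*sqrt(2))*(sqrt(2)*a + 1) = sqrt(2)*a^4 - 10*sqrt(2)*a^3 + 11*a^3 - 110*a^2 + 21*sqrt(2)*a^2 - 50*sqrt(2)*a + 176*a + 80*sqrt(2)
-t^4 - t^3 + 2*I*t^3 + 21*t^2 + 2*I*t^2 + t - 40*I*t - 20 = (t - 4)*(t + 5)*(I*t + 1)^2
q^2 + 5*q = q*(q + 5)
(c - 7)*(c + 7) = c^2 - 49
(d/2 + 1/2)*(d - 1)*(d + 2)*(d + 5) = d^4/2 + 7*d^3/2 + 9*d^2/2 - 7*d/2 - 5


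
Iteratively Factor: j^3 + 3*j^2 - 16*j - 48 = (j - 4)*(j^2 + 7*j + 12) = (j - 4)*(j + 3)*(j + 4)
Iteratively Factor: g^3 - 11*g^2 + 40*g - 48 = (g - 4)*(g^2 - 7*g + 12) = (g - 4)^2*(g - 3)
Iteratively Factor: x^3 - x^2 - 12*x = (x)*(x^2 - x - 12) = x*(x + 3)*(x - 4)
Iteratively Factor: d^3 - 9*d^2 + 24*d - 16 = (d - 1)*(d^2 - 8*d + 16) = (d - 4)*(d - 1)*(d - 4)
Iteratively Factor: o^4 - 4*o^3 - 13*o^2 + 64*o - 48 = (o - 1)*(o^3 - 3*o^2 - 16*o + 48) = (o - 3)*(o - 1)*(o^2 - 16) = (o - 4)*(o - 3)*(o - 1)*(o + 4)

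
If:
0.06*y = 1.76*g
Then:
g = 0.0340909090909091*y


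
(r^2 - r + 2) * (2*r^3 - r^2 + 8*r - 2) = 2*r^5 - 3*r^4 + 13*r^3 - 12*r^2 + 18*r - 4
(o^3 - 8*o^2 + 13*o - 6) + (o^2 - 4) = o^3 - 7*o^2 + 13*o - 10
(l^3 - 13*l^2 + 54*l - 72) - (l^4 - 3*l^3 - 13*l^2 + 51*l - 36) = -l^4 + 4*l^3 + 3*l - 36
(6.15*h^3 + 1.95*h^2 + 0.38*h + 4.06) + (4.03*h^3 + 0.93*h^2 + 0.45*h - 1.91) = 10.18*h^3 + 2.88*h^2 + 0.83*h + 2.15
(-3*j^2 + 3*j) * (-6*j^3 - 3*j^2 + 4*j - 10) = 18*j^5 - 9*j^4 - 21*j^3 + 42*j^2 - 30*j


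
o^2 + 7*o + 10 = (o + 2)*(o + 5)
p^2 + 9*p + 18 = (p + 3)*(p + 6)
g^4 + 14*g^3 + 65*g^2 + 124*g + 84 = (g + 2)^2*(g + 3)*(g + 7)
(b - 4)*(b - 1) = b^2 - 5*b + 4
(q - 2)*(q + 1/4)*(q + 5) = q^3 + 13*q^2/4 - 37*q/4 - 5/2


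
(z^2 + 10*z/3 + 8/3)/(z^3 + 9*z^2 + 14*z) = (z + 4/3)/(z*(z + 7))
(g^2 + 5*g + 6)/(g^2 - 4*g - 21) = (g + 2)/(g - 7)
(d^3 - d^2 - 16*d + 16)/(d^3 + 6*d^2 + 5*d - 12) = (d - 4)/(d + 3)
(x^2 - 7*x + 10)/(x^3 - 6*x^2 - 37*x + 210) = (x - 2)/(x^2 - x - 42)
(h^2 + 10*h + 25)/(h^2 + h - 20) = (h + 5)/(h - 4)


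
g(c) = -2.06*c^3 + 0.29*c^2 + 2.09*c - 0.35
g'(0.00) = 2.09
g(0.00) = -0.35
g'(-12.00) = -894.79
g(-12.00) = 3576.01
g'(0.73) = -0.78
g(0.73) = 0.53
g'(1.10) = -4.75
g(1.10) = -0.44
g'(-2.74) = -45.90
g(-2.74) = 38.48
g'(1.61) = -13.00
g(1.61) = -4.83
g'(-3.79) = -88.88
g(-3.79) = 108.04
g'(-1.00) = -4.67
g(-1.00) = -0.09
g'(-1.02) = -4.93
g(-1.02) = 0.01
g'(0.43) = 1.20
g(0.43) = 0.44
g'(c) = -6.18*c^2 + 0.58*c + 2.09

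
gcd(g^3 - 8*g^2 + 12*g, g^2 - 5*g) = g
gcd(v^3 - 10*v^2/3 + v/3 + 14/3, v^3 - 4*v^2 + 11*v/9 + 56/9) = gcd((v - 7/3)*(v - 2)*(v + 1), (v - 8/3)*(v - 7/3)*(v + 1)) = v^2 - 4*v/3 - 7/3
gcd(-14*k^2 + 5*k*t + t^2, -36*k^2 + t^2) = 1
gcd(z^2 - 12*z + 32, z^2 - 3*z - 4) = z - 4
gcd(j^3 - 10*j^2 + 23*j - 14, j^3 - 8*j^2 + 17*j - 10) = j^2 - 3*j + 2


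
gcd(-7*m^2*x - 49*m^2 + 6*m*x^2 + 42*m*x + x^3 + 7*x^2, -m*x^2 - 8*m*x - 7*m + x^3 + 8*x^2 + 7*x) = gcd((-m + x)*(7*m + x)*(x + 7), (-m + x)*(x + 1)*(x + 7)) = -m*x - 7*m + x^2 + 7*x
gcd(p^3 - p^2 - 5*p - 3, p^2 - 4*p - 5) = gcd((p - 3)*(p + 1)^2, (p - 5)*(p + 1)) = p + 1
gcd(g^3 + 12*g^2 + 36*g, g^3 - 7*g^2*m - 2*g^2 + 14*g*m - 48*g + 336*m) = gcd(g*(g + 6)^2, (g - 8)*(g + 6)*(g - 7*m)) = g + 6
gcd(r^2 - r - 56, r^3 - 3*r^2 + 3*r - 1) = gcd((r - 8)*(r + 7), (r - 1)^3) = 1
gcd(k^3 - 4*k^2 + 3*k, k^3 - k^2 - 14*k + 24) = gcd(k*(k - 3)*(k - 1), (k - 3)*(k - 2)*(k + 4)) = k - 3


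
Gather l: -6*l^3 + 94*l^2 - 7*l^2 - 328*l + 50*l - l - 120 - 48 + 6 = -6*l^3 + 87*l^2 - 279*l - 162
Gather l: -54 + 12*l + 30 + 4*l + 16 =16*l - 8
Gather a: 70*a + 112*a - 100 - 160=182*a - 260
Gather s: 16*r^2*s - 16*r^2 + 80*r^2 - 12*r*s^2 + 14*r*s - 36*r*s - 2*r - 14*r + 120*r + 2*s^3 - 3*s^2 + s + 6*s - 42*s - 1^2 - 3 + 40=64*r^2 + 104*r + 2*s^3 + s^2*(-12*r - 3) + s*(16*r^2 - 22*r - 35) + 36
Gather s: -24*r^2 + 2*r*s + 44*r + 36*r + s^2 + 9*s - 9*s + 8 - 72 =-24*r^2 + 2*r*s + 80*r + s^2 - 64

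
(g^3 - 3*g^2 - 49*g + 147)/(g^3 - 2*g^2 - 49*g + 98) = (g - 3)/(g - 2)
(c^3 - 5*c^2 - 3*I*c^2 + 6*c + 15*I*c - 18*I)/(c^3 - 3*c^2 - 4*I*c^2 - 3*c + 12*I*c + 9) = (c - 2)/(c - I)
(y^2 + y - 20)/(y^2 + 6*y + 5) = (y - 4)/(y + 1)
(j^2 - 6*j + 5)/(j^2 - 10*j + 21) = (j^2 - 6*j + 5)/(j^2 - 10*j + 21)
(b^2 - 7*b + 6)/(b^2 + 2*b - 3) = (b - 6)/(b + 3)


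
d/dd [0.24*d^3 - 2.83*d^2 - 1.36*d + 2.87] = 0.72*d^2 - 5.66*d - 1.36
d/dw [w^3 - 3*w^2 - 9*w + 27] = 3*w^2 - 6*w - 9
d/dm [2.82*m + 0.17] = 2.82000000000000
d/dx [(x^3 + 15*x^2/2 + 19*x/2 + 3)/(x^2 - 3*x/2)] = (4*x^4 - 12*x^3 - 83*x^2 - 24*x + 18)/(x^2*(4*x^2 - 12*x + 9))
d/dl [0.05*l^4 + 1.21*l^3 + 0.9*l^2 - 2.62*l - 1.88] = 0.2*l^3 + 3.63*l^2 + 1.8*l - 2.62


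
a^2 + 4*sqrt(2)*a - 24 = (a - 2*sqrt(2))*(a + 6*sqrt(2))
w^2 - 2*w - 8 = (w - 4)*(w + 2)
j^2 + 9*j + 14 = (j + 2)*(j + 7)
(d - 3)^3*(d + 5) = d^4 - 4*d^3 - 18*d^2 + 108*d - 135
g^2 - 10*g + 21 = (g - 7)*(g - 3)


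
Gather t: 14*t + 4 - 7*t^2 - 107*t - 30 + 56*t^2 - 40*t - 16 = 49*t^2 - 133*t - 42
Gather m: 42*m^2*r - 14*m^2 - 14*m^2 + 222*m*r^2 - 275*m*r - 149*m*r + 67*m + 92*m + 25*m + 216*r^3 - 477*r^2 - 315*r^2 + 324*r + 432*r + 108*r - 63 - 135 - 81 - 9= m^2*(42*r - 28) + m*(222*r^2 - 424*r + 184) + 216*r^3 - 792*r^2 + 864*r - 288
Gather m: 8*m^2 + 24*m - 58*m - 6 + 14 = 8*m^2 - 34*m + 8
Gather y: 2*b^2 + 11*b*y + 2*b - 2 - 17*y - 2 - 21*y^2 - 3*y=2*b^2 + 2*b - 21*y^2 + y*(11*b - 20) - 4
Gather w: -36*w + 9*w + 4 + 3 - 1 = 6 - 27*w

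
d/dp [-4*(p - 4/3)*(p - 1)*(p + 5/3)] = -12*p^2 + 16*p/3 + 92/9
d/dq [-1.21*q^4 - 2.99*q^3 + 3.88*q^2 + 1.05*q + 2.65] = -4.84*q^3 - 8.97*q^2 + 7.76*q + 1.05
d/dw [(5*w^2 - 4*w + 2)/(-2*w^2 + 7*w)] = (27*w^2 + 8*w - 14)/(w^2*(4*w^2 - 28*w + 49))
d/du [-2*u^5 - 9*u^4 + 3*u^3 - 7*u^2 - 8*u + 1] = -10*u^4 - 36*u^3 + 9*u^2 - 14*u - 8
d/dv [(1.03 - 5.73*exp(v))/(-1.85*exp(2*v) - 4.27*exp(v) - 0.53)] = (-10.6005*exp(2*v) + 3.811*exp(v) + 7.435)*exp(v)/(3.4225*exp(4*v) + 15.799*exp(3*v) + 20.1939*exp(2*v) + 4.5262*exp(v) + 0.2809)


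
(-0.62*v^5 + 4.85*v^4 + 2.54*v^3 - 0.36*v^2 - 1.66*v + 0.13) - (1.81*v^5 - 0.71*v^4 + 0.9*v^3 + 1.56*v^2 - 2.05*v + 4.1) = -2.43*v^5 + 5.56*v^4 + 1.64*v^3 - 1.92*v^2 + 0.39*v - 3.97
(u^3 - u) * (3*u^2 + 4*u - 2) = 3*u^5 + 4*u^4 - 5*u^3 - 4*u^2 + 2*u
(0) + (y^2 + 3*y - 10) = y^2 + 3*y - 10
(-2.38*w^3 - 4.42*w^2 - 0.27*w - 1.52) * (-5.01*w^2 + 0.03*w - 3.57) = 11.9238*w^5 + 22.0728*w^4 + 9.7167*w^3 + 23.3865*w^2 + 0.9183*w + 5.4264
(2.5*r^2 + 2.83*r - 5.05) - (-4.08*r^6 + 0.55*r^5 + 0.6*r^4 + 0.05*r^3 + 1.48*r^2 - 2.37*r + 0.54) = 4.08*r^6 - 0.55*r^5 - 0.6*r^4 - 0.05*r^3 + 1.02*r^2 + 5.2*r - 5.59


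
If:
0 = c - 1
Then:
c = 1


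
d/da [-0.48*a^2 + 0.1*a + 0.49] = 0.1 - 0.96*a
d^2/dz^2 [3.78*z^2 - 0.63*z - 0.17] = 7.56000000000000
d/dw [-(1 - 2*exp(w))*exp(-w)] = exp(-w)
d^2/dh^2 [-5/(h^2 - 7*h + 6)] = 10*(h^2 - 7*h - (2*h - 7)^2 + 6)/(h^2 - 7*h + 6)^3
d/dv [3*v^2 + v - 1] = 6*v + 1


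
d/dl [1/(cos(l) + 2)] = sin(l)/(cos(l) + 2)^2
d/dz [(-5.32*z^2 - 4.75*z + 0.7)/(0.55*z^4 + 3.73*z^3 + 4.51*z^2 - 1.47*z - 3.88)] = (5.852*z^5 + 27.6811*z^4 + 33.895*z^3 + 21.4099*z^2 + 34.9692*z + 19.459)/(0.3025*z^8 + 4.103*z^7 + 18.8739*z^6 + 32.0276*z^5 + 5.1059*z^4 - 42.2042*z^3 - 32.8367*z^2 + 11.4072*z + 15.0544)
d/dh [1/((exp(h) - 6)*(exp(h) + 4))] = 2*(1 - exp(h))*exp(h)/(exp(4*h) - 4*exp(3*h) - 44*exp(2*h) + 96*exp(h) + 576)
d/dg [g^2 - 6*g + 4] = 2*g - 6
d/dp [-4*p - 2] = -4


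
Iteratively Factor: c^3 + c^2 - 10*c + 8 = (c + 4)*(c^2 - 3*c + 2) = (c - 2)*(c + 4)*(c - 1)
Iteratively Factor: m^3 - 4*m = (m + 2)*(m^2 - 2*m) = (m - 2)*(m + 2)*(m)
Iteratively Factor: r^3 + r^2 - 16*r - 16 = (r + 1)*(r^2 - 16) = (r - 4)*(r + 1)*(r + 4)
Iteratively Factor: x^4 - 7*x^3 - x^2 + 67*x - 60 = (x - 5)*(x^3 - 2*x^2 - 11*x + 12) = (x - 5)*(x + 3)*(x^2 - 5*x + 4) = (x - 5)*(x - 4)*(x + 3)*(x - 1)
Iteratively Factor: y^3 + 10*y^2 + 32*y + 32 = (y + 4)*(y^2 + 6*y + 8) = (y + 2)*(y + 4)*(y + 4)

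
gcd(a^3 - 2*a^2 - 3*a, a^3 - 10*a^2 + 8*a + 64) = 1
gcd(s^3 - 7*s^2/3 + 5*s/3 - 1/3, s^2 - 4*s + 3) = s - 1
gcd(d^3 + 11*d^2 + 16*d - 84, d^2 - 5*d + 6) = d - 2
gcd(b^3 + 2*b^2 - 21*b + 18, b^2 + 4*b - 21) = b - 3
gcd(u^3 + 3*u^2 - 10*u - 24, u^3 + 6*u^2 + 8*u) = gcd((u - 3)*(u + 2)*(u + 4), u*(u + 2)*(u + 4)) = u^2 + 6*u + 8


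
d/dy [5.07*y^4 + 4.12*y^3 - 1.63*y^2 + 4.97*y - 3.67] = 20.28*y^3 + 12.36*y^2 - 3.26*y + 4.97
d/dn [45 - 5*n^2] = -10*n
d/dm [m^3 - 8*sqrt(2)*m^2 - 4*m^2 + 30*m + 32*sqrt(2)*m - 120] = 3*m^2 - 16*sqrt(2)*m - 8*m + 30 + 32*sqrt(2)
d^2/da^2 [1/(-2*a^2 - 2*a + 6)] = (a^2 + a - (2*a + 1)^2 - 3)/(a^2 + a - 3)^3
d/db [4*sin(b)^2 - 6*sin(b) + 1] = 2*(4*sin(b) - 3)*cos(b)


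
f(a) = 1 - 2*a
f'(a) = -2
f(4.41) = -7.82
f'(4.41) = -2.00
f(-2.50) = 6.00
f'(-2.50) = -2.00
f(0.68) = -0.36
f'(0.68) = -2.00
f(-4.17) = 9.34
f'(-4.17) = -2.00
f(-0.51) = 2.02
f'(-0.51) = -2.00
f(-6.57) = 14.14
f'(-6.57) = -2.00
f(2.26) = -3.52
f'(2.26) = -2.00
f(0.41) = 0.18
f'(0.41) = -2.00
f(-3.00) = 7.00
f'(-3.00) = -2.00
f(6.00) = -11.00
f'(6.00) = -2.00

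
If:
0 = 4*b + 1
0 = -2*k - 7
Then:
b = -1/4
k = -7/2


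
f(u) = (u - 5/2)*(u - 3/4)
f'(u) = 2*u - 13/4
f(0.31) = 0.96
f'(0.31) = -2.63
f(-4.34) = 34.82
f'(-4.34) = -11.93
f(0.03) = 1.78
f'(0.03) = -3.19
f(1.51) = -0.75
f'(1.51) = -0.23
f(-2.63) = 17.34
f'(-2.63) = -8.51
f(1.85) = -0.72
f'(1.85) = 0.45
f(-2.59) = 17.00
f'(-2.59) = -8.43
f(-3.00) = 20.62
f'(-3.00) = -9.25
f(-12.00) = 184.88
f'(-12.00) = -27.25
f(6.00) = 18.38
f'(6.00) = 8.75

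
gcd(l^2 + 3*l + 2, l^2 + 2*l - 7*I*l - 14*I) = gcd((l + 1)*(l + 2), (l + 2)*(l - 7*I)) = l + 2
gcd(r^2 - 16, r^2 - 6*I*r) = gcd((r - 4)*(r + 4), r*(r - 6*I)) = 1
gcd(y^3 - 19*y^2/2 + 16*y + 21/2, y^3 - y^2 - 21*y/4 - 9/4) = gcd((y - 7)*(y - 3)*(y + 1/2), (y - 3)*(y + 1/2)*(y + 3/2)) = y^2 - 5*y/2 - 3/2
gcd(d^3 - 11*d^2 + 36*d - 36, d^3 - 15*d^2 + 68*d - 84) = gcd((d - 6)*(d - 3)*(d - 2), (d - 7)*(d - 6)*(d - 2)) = d^2 - 8*d + 12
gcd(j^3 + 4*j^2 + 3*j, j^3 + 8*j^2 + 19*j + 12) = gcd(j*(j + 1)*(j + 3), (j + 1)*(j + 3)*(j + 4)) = j^2 + 4*j + 3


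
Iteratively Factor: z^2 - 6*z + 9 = (z - 3)*(z - 3)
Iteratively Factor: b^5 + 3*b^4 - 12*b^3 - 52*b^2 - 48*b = (b + 2)*(b^4 + b^3 - 14*b^2 - 24*b) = (b + 2)^2*(b^3 - b^2 - 12*b) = b*(b + 2)^2*(b^2 - b - 12) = b*(b + 2)^2*(b + 3)*(b - 4)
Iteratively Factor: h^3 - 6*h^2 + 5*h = (h - 1)*(h^2 - 5*h) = (h - 5)*(h - 1)*(h)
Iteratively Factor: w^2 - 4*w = (w - 4)*(w)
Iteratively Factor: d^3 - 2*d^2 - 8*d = (d - 4)*(d^2 + 2*d) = (d - 4)*(d + 2)*(d)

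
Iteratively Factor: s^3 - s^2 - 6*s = (s + 2)*(s^2 - 3*s) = (s - 3)*(s + 2)*(s)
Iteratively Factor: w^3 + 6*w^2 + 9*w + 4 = (w + 1)*(w^2 + 5*w + 4) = (w + 1)*(w + 4)*(w + 1)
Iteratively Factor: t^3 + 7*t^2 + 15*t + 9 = (t + 3)*(t^2 + 4*t + 3) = (t + 3)^2*(t + 1)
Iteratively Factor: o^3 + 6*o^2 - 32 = (o + 4)*(o^2 + 2*o - 8) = (o + 4)^2*(o - 2)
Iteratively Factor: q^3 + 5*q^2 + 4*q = (q + 1)*(q^2 + 4*q) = (q + 1)*(q + 4)*(q)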